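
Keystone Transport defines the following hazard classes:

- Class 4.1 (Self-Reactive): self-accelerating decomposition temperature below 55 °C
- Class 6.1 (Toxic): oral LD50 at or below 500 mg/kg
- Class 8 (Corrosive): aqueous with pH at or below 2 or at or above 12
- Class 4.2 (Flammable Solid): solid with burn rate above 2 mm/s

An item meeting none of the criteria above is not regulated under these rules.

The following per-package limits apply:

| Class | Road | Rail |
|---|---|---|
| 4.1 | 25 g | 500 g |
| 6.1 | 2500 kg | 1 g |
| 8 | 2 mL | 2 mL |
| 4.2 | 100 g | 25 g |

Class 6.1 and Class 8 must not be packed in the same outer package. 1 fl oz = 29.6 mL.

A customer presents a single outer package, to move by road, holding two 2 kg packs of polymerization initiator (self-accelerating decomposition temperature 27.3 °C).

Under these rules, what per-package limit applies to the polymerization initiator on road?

25 g

Self-accelerating decomposition temperature 27.3 °C meets the Class 4.1 criterion (Self-Reactive), so the polymerization initiator is Class 4.1.
The road limit for Class 4.1 is 25 g.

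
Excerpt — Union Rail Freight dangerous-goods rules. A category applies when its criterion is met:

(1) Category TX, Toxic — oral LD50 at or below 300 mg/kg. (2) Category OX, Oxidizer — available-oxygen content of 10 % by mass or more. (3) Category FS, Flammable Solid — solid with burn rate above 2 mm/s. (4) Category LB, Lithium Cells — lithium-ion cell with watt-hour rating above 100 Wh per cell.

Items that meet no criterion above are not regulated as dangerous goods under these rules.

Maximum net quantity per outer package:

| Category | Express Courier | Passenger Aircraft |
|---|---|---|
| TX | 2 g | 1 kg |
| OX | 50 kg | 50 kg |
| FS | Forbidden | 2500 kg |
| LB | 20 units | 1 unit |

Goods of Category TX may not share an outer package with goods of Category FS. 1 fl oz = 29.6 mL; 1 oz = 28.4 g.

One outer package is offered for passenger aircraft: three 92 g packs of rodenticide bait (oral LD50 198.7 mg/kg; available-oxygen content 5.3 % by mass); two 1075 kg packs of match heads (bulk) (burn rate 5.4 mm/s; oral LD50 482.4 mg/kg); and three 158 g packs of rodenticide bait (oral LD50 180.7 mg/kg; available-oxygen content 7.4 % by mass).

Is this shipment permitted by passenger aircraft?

No

Rodenticide bait: oral LD50 198.7 mg/kg ≤ 300 mg/kg → Category TX (Toxic).
Match heads (bulk): burn rate 5.4 mm/s > 2 mm/s → Category FS (Flammable Solid).
With oral LD50 180.7 mg/kg (≤ 300 mg/kg), the rodenticide bait falls in Category TX.
Category TX net quantity: (three 92 g packs = 276 g) + (three 158 g packs = 474 g) = 750 g.
That is within the Category TX passenger aircraft limit of 1 kg.
Category FS quantity: two 1075 kg packs = 2150 kg.
2150 kg is within the passenger aircraft limit of 2500 kg for Category FS.
Category TX and Category FS may not share an outer package.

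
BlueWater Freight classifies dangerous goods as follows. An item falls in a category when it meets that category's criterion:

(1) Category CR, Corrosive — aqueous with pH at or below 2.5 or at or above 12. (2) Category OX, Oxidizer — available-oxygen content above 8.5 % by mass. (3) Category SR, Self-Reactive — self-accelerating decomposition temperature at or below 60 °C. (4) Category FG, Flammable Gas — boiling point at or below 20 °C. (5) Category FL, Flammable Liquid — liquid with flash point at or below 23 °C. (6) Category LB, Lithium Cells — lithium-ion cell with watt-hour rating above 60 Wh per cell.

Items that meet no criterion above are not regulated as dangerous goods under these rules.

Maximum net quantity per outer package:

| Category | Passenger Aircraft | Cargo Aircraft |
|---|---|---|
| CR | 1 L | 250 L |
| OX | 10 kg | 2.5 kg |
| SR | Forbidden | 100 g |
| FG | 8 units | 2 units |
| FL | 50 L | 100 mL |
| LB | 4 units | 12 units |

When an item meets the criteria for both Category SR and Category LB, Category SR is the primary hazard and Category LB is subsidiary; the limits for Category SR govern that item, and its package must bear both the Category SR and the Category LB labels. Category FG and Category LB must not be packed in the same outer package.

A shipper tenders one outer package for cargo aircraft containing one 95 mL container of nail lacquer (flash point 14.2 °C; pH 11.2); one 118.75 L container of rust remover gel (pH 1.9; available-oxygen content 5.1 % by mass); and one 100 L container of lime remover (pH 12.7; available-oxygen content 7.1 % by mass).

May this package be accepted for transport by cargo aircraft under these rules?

Yes

The nail lacquer has flash point 14.2 °C, which is ≤ 23 °C, so it is Category FL (Flammable Liquid).
Rust remover gel: pH 1.9 ≤ 2.5 → Category CR (Corrosive).
Lime remover: pH 12.7 ≥ 12 → Category CR (Corrosive).
Total Category CR: 118.75 L + 100 L = 218.75 L.
218.75 L ≤ 250 L (cargo aircraft limit, Category CR) — within limit.
Category FL quantity: 95 mL.
95 mL ≤ 100 mL (cargo aircraft limit, Category FL) — within limit.
The segregation rule (Category FG with Category LB) does not apply to Category CR with Category FL.
Every hazard category is within its cargo aircraft limit and no segregation rule is violated.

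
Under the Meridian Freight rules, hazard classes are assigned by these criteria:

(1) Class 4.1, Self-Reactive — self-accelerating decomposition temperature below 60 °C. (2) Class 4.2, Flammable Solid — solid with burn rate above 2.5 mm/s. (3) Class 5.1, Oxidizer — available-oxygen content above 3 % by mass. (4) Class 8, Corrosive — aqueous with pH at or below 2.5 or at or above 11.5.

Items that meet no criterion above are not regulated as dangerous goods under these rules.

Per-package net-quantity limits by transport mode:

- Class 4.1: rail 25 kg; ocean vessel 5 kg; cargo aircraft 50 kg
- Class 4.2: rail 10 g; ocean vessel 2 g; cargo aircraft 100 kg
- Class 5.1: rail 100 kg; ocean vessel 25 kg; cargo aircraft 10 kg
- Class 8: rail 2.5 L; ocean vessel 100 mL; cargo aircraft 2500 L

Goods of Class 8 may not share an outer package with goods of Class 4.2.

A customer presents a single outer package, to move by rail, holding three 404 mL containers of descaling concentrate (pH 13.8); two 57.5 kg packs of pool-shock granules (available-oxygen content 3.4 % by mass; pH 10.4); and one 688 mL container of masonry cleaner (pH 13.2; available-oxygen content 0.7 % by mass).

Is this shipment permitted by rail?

No

The descaling concentrate has pH 13.8, which is ≥ 11.5, so it is Class 8 (Corrosive).
Pool-shock granules: available-oxygen content 3.4 % by mass > 3 % by mass → Class 5.1 (Oxidizer).
pH 13.2 meets the Class 8 criterion (Corrosive), so the masonry cleaner is Class 8.
Class 5.1 quantity: two 57.5 kg packs = 115 kg.
115 kg exceeds the rail limit of 100 kg for Class 5.1.
Class 8 net quantity: (three 404 mL containers = 1.212 L) + 688 mL = 1.9 L.
1.9 L ≤ 2.5 L (rail limit, Class 8) — within limit.
The segregation rule (Class 8 with Class 4.2) does not apply to Class 5.1 with Class 8.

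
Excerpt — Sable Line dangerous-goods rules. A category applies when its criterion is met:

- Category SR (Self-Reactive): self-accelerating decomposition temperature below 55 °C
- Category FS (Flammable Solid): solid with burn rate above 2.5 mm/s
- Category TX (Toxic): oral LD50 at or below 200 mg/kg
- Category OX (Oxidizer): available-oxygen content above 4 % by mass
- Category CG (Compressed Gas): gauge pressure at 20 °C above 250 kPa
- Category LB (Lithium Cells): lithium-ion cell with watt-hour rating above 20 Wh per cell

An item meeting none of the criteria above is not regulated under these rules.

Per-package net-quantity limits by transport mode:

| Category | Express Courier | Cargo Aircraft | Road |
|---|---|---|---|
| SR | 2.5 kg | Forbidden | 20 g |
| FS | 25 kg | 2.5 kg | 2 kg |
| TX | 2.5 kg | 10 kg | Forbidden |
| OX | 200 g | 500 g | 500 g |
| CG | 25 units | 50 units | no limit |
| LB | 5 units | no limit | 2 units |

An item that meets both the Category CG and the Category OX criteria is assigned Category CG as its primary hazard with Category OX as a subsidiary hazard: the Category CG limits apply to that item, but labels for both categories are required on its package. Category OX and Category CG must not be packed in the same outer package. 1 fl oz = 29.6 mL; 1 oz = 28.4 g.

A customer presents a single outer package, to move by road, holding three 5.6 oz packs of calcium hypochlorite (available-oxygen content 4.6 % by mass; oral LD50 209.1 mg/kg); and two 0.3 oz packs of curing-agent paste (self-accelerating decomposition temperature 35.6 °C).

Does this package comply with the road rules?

Yes

The calcium hypochlorite has available-oxygen content 4.6 % by mass, which is > 4 % by mass, so it is Category OX (Oxidizer).
Curing-agent paste: self-accelerating decomposition temperature 35.6 °C < 55 °C → Category SR (Self-Reactive).
Category OX quantity: three 5.6 oz packs = 477.12 g.
477.12 g ≤ 500 g (road limit, Category OX) — within limit.
Category SR quantity: two 0.3 oz packs = 17.04 g.
17.04 g ≤ 20 g (road limit, Category SR) — within limit.
The segregation rule (Category OX with Category CG) does not apply to Category OX with Category SR.
Every hazard category is within its road limit and no segregation rule is violated.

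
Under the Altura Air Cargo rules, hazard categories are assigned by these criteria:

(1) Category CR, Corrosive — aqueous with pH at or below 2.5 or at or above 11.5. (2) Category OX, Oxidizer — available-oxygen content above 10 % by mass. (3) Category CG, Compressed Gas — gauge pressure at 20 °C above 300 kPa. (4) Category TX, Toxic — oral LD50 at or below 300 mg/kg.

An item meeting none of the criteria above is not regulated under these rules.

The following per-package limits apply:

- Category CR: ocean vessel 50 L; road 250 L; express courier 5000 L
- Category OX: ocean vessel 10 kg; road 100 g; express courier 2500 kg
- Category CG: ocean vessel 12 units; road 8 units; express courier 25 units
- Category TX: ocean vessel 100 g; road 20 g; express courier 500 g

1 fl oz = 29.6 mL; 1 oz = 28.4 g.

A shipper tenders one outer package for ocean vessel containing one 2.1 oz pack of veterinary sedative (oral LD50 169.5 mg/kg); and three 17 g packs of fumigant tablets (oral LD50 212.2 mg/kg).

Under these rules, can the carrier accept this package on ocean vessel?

With oral LD50 169.5 mg/kg (≤ 300 mg/kg), the veterinary sedative falls in Category TX.
With oral LD50 212.2 mg/kg (≤ 300 mg/kg), the fumigant tablets fall in Category TX.
Category TX net quantity: (one 2.1 oz pack = 59.64 g) + (three 17 g packs = 51 g) = 110.64 g.
That exceeds the Category TX ocean vessel limit of 100 g.

No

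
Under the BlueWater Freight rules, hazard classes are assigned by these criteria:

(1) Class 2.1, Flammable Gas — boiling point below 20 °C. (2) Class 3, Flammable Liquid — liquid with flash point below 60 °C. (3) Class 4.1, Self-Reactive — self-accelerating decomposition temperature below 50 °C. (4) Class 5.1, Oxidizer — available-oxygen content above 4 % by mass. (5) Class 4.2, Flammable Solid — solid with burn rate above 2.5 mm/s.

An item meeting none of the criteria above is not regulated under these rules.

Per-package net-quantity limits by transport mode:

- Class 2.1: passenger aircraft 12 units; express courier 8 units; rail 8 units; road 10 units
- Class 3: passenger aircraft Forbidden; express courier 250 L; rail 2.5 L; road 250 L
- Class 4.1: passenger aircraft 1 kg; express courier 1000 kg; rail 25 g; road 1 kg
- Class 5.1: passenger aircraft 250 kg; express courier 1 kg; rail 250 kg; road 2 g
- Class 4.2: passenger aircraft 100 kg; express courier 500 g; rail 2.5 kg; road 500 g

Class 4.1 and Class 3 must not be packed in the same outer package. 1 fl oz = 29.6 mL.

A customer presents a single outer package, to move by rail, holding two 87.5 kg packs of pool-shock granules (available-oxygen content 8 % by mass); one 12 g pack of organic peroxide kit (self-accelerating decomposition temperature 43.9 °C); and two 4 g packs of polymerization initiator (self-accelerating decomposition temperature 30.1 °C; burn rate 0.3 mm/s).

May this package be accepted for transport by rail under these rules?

The pool-shock granules have available-oxygen content 8 % by mass, which is > 4 % by mass, so they are Class 5.1 (Oxidizer).
The organic peroxide kit has self-accelerating decomposition temperature 43.9 °C, which is < 50 °C, so it is Class 4.1 (Self-Reactive).
With self-accelerating decomposition temperature 30.1 °C (< 50 °C), the polymerization initiator falls in Class 4.1.
Total Class 4.1: 12 g + (two 4 g packs = 8 g) = 20 g.
20 g ≤ 25 g (rail limit, Class 4.1) — within limit.
Class 5.1 quantity: two 87.5 kg packs = 175 kg.
175 kg is within the rail limit of 250 kg for Class 5.1.
The segregation rule (Class 4.1 with Class 3) does not apply to Class 4.1 with Class 5.1.
Every hazard class is within its rail limit and no segregation rule is violated.

Yes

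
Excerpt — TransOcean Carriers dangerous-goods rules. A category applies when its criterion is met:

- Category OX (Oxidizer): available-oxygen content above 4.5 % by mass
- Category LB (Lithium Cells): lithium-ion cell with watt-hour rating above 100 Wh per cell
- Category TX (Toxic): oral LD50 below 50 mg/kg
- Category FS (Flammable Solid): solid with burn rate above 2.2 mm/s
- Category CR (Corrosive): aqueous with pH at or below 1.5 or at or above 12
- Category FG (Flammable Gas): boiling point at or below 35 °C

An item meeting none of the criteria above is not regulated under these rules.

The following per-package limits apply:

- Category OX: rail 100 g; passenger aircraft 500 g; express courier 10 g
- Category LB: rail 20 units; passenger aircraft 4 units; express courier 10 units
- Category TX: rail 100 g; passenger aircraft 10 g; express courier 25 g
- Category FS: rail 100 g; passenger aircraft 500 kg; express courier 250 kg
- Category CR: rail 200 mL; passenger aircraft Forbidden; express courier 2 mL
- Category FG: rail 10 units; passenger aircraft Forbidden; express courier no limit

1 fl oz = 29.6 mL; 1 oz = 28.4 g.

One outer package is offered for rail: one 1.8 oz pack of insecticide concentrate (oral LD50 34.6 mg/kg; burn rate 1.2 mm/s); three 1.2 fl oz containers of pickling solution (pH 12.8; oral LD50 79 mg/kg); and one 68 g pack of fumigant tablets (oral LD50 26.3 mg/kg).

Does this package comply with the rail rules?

No

Oral LD50 34.6 mg/kg meets the Category TX criterion (Toxic), so the insecticide concentrate is Category TX.
pH 12.8 meets the Category CR criterion (Corrosive), so the pickling solution is Category CR.
Fumigant tablets: oral LD50 26.3 mg/kg < 50 mg/kg → Category TX (Toxic).
Total Category TX: (one 1.8 oz pack = 51.12 g) + 68 g = 119.12 g.
That exceeds the Category TX rail limit of 100 g.
Category CR quantity: three 1.2 fl oz containers = 106.56 mL.
That is within the Category CR rail limit of 200 mL.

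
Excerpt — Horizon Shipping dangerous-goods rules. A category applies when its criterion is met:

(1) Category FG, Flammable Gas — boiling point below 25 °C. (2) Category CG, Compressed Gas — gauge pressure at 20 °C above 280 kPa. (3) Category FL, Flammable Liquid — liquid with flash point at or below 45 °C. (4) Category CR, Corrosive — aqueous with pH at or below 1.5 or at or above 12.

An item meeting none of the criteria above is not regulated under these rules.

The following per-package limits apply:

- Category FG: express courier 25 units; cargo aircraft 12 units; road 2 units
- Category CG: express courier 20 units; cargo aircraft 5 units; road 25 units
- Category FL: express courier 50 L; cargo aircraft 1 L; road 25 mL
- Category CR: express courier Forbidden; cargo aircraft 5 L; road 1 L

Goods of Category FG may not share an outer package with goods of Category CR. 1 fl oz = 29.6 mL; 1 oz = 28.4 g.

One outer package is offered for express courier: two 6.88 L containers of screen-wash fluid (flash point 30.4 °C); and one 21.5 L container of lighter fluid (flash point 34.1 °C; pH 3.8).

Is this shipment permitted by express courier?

Screen-wash fluid: flash point 30.4 °C ≤ 45 °C → Category FL (Flammable Liquid).
Flash point 34.1 °C meets the Category FL criterion (Flammable Liquid), so the lighter fluid is Category FL.
Category FL net quantity: (two 6.88 L containers = 13.76 L) + 21.5 L = 35.26 L.
35.26 L is within the express courier limit of 50 L for Category FL.

Yes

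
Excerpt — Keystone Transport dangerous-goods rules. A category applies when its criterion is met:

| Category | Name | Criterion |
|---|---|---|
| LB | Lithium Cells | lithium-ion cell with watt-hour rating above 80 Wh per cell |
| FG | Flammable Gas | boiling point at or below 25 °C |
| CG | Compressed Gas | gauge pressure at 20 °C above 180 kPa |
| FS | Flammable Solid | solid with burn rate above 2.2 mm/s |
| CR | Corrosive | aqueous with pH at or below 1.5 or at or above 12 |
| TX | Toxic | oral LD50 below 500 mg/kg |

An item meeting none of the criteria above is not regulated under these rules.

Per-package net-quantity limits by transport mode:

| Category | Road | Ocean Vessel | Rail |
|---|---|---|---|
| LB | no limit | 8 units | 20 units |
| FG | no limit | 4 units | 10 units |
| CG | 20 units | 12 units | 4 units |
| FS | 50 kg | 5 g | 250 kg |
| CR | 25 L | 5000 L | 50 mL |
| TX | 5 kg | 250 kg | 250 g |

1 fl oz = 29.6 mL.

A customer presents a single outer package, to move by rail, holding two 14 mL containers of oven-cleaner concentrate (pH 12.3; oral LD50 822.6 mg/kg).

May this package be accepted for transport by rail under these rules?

Oven-cleaner concentrate: pH 12.3 ≥ 12 → Category CR (Corrosive).
Category CR quantity: two 14 mL containers = 28 mL.
That is within the Category CR rail limit of 50 mL.

Yes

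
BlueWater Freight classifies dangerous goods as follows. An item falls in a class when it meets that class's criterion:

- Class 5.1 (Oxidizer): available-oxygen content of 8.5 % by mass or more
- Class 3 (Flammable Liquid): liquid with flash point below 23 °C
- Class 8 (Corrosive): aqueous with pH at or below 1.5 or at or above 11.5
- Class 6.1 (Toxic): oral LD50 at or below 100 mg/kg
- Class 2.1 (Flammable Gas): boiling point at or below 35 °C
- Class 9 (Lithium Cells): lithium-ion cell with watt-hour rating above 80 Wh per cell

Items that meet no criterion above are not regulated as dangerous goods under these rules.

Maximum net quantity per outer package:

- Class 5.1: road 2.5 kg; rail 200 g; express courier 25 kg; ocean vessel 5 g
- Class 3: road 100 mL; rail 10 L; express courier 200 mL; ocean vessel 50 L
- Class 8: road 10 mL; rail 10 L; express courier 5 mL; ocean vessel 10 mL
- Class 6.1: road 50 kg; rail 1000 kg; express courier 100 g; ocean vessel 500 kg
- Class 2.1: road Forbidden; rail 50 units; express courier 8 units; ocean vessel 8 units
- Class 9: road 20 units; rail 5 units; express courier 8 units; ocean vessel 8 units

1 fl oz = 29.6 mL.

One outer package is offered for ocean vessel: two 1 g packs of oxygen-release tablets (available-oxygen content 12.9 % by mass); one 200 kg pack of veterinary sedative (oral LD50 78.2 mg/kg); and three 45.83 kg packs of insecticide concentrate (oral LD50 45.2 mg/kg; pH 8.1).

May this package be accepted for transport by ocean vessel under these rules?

Oxygen-release tablets: available-oxygen content 12.9 % by mass ≥ 8.5 % by mass → Class 5.1 (Oxidizer).
Oral LD50 78.2 mg/kg meets the Class 6.1 criterion (Toxic), so the veterinary sedative is Class 6.1.
Insecticide concentrate: oral LD50 45.2 mg/kg ≤ 100 mg/kg → Class 6.1 (Toxic).
Class 6.1 net quantity: 200 kg + (three 45.83 kg packs = 137.49 kg) = 337.49 kg.
337.49 kg ≤ 500 kg (ocean vessel limit, Class 6.1) — within limit.
Class 5.1 quantity: two 1 g packs = 2 g.
2 g is within the ocean vessel limit of 5 g for Class 5.1.
Every hazard class is within its ocean vessel limit and no segregation rule is violated.

Yes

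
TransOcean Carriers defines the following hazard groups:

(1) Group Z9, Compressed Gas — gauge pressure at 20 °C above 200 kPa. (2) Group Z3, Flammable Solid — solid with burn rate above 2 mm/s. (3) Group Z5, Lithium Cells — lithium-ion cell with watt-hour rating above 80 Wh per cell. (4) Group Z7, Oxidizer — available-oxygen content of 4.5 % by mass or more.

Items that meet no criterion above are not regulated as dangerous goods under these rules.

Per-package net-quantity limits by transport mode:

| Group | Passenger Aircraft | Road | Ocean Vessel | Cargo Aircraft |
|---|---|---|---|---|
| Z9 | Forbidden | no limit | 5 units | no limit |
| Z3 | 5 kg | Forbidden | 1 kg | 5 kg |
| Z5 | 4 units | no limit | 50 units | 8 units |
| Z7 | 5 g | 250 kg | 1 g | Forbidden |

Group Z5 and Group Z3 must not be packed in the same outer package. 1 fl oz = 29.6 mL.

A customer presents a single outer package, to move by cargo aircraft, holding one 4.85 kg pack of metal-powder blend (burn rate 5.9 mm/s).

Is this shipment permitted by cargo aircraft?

Yes

With burn rate 5.9 mm/s (> 2 mm/s), the metal-powder blend falls in Group Z3.
Group Z3 quantity: 4.85 kg.
That is within the Group Z3 cargo aircraft limit of 5 kg.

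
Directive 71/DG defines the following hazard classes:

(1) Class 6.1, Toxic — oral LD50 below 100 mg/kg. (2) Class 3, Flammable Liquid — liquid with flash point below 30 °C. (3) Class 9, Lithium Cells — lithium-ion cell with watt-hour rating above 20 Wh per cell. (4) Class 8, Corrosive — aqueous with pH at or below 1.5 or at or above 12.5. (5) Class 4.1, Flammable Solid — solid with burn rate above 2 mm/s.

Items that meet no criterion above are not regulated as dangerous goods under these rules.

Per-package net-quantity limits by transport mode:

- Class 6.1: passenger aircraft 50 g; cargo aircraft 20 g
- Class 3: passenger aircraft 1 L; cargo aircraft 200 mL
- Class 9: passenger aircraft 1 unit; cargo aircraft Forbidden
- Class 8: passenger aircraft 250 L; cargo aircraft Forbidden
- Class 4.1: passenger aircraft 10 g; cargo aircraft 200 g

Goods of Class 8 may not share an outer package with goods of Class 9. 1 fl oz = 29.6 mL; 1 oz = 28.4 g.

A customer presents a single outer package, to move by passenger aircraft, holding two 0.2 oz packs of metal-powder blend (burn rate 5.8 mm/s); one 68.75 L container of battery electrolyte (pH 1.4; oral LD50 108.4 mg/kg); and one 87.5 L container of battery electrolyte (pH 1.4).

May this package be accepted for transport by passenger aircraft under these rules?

No

The metal-powder blend has burn rate 5.8 mm/s, which is > 2 mm/s, so it is Class 4.1 (Flammable Solid).
The battery electrolyte has pH 1.4, which is ≤ 1.5, so it is Class 8 (Corrosive).
pH 1.4 meets the Class 8 criterion (Corrosive), so the battery electrolyte is Class 8.
Total Class 8: 68.75 L + 87.5 L = 156.25 L.
156.25 L is within the passenger aircraft limit of 250 L for Class 8.
Class 4.1 quantity: two 0.2 oz packs = 11.36 g.
11.36 g exceeds the passenger aircraft limit of 10 g for Class 4.1.
The segregation rule (Class 8 with Class 9) does not apply to Class 8 with Class 4.1.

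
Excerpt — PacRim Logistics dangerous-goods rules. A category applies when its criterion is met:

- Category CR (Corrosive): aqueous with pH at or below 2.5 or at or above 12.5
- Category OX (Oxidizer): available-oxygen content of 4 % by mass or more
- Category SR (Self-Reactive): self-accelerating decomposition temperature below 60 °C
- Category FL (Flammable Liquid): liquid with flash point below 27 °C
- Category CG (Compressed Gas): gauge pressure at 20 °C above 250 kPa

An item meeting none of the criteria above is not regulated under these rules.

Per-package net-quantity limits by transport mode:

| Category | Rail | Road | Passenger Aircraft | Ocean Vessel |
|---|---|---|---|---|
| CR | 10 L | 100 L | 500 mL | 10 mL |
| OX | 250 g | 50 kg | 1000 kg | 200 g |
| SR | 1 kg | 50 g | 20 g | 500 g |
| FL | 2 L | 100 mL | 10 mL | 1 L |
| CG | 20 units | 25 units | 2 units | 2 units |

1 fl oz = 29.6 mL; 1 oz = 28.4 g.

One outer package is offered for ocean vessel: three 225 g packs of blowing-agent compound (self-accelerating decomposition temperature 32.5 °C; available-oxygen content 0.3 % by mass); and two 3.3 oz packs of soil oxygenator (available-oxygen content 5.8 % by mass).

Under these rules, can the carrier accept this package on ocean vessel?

With self-accelerating decomposition temperature 32.5 °C (< 60 °C), the blowing-agent compound falls in Category SR.
With available-oxygen content 5.8 % by mass (≥ 4 % by mass), the soil oxygenator falls in Category OX.
Category SR quantity: three 225 g packs = 675 g.
That exceeds the Category SR ocean vessel limit of 500 g.
Category OX quantity: two 3.3 oz packs = 187.44 g.
That is within the Category OX ocean vessel limit of 200 g.

No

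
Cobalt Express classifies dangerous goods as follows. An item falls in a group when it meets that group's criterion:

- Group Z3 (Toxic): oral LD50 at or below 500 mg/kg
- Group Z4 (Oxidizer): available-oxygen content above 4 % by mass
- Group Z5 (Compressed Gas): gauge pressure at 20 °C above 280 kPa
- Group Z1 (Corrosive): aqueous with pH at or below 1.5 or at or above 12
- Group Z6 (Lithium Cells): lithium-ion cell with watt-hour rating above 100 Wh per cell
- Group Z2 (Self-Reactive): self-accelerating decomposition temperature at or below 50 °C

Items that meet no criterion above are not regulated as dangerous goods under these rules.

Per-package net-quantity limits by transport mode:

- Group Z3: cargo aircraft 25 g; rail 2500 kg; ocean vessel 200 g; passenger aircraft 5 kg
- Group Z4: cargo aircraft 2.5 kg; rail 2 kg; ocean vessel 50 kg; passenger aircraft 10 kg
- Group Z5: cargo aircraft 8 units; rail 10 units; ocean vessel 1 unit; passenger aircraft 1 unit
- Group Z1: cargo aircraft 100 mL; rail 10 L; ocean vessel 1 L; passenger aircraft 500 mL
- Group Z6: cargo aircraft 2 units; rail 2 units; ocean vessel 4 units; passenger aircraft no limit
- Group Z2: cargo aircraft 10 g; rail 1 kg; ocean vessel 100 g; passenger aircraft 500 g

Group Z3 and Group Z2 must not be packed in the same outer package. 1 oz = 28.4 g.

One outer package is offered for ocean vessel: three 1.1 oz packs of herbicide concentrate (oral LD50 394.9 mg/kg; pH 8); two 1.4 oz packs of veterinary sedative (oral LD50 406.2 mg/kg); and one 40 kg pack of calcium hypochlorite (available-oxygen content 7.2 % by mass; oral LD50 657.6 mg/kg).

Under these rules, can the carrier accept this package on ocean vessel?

Yes

Herbicide concentrate: oral LD50 394.9 mg/kg ≤ 500 mg/kg → Group Z3 (Toxic).
Oral LD50 406.2 mg/kg meets the Group Z3 criterion (Toxic), so the veterinary sedative is Group Z3.
Calcium hypochlorite: available-oxygen content 7.2 % by mass > 4 % by mass → Group Z4 (Oxidizer).
Group Z3 net quantity: (three 1.1 oz packs = 93.72 g) + (two 1.4 oz packs = 79.52 g) = 173.24 g.
173.24 g is within the ocean vessel limit of 200 g for Group Z3.
Group Z4 quantity: 40 kg.
That is within the Group Z4 ocean vessel limit of 50 kg.
The segregation rule (Group Z3 with Group Z2) does not apply to Group Z3 with Group Z4.
Every hazard group is within its ocean vessel limit and no segregation rule is violated.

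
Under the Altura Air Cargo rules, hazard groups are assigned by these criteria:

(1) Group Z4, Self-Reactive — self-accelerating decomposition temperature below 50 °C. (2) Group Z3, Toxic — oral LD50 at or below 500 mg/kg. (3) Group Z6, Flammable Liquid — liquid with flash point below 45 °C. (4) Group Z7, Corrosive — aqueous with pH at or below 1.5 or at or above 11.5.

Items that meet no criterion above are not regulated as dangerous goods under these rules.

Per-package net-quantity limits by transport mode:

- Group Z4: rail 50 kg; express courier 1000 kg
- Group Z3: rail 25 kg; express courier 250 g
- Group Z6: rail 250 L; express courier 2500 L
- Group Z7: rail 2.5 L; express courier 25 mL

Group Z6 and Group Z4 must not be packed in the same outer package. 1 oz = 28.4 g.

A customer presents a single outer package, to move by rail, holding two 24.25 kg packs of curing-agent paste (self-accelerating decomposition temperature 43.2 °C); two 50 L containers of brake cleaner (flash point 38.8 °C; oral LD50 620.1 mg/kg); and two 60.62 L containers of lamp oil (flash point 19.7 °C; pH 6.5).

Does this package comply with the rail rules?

Curing-agent paste: self-accelerating decomposition temperature 43.2 °C < 50 °C → Group Z4 (Self-Reactive).
The brake cleaner has flash point 38.8 °C, which is < 45 °C, so it is Group Z6 (Flammable Liquid).
Flash point 19.7 °C meets the Group Z6 criterion (Flammable Liquid), so the lamp oil is Group Z6.
Total Group Z6: (two 50 L containers = 100 L) + (two 60.62 L containers = 121.24 L) = 221.24 L.
That is within the Group Z6 rail limit of 250 L.
Group Z4 quantity: two 24.25 kg packs = 48.5 kg.
That is within the Group Z4 rail limit of 50 kg.
Group Z6 and Group Z4 may not share an outer package.

No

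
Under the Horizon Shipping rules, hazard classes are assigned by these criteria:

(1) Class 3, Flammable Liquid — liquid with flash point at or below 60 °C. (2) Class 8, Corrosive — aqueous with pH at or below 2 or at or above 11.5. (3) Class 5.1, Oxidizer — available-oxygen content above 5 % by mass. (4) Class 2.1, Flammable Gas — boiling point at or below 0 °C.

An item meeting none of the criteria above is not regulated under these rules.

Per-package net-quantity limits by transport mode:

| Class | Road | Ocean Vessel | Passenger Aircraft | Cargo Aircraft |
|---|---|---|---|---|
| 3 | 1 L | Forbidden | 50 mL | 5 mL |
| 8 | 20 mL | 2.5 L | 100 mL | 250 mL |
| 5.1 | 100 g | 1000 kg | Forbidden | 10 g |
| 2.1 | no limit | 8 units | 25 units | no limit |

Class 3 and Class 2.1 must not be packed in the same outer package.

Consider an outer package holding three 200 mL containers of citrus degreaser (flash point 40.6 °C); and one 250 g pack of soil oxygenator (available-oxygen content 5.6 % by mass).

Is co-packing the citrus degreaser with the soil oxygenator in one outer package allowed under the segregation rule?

Yes

With flash point 40.6 °C (≤ 60 °C), the citrus degreaser falls in Class 3.
The soil oxygenator has available-oxygen content 5.6 % by mass, which is > 5 % by mass, so it is Class 5.1 (Oxidizer).
No segregation rule bars Class 3 with Class 5.1.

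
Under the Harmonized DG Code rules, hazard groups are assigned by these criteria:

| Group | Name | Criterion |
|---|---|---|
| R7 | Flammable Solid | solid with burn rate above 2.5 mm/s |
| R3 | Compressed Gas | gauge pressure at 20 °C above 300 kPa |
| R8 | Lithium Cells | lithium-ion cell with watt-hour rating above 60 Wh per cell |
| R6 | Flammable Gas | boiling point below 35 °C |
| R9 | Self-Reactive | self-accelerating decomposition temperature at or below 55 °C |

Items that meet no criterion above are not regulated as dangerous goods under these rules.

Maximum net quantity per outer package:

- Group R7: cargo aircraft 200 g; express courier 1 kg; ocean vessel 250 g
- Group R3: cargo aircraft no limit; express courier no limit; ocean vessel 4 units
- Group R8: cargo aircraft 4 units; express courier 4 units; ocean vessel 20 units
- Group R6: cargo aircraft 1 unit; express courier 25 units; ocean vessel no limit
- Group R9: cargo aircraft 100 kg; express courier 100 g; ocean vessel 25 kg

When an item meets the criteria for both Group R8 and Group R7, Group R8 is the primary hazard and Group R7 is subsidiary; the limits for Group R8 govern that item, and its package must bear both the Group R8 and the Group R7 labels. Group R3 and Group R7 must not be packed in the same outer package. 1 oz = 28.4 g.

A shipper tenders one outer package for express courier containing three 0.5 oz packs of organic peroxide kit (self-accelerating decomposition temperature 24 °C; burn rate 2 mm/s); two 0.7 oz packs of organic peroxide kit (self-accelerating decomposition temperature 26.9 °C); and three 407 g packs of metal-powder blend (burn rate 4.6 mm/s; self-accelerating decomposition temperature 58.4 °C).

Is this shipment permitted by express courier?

The organic peroxide kit has self-accelerating decomposition temperature 24 °C, which is ≤ 55 °C, so it is Group R9 (Self-Reactive).
The organic peroxide kit has self-accelerating decomposition temperature 26.9 °C, which is ≤ 55 °C, so it is Group R9 (Self-Reactive).
With burn rate 4.6 mm/s (> 2.5 mm/s), the metal-powder blend falls in Group R7.
Total Group R9: (three 0.5 oz packs = 42.6 g) + (two 0.7 oz packs = 39.76 g) = 82.36 g.
82.36 g ≤ 100 g (express courier limit, Group R9) — within limit.
Group R7 quantity: three 407 g packs = 1.221 kg.
1.221 kg exceeds the express courier limit of 1 kg for Group R7.
The segregation rule (Group R3 with Group R7) does not apply to Group R9 with Group R7.

No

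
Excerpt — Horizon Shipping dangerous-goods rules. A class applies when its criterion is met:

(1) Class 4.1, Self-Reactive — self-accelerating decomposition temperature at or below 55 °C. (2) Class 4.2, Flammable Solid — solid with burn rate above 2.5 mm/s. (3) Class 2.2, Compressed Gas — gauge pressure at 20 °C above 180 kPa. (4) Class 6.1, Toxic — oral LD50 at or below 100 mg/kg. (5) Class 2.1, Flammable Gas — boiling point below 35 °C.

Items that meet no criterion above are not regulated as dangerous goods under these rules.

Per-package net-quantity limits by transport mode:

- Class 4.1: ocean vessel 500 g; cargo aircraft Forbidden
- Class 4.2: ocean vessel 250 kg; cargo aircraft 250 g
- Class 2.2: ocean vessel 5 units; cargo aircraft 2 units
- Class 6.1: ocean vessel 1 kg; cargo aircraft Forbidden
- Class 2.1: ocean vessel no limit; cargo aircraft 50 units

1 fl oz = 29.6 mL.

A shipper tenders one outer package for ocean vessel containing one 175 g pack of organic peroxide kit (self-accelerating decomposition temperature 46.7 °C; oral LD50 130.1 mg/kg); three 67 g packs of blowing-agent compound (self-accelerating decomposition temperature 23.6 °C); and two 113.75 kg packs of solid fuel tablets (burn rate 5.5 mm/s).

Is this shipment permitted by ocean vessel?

Organic peroxide kit: self-accelerating decomposition temperature 46.7 °C ≤ 55 °C → Class 4.1 (Self-Reactive).
The blowing-agent compound has self-accelerating decomposition temperature 23.6 °C, which is ≤ 55 °C, so it is Class 4.1 (Self-Reactive).
With burn rate 5.5 mm/s (> 2.5 mm/s), the solid fuel tablets fall in Class 4.2.
Class 4.1 net quantity: 175 g + (three 67 g packs = 201 g) = 376 g.
That is within the Class 4.1 ocean vessel limit of 500 g.
Class 4.2 quantity: two 113.75 kg packs = 227.5 kg.
227.5 kg is within the ocean vessel limit of 250 kg for Class 4.2.
Every hazard class is within its ocean vessel limit and no segregation rule is violated.

Yes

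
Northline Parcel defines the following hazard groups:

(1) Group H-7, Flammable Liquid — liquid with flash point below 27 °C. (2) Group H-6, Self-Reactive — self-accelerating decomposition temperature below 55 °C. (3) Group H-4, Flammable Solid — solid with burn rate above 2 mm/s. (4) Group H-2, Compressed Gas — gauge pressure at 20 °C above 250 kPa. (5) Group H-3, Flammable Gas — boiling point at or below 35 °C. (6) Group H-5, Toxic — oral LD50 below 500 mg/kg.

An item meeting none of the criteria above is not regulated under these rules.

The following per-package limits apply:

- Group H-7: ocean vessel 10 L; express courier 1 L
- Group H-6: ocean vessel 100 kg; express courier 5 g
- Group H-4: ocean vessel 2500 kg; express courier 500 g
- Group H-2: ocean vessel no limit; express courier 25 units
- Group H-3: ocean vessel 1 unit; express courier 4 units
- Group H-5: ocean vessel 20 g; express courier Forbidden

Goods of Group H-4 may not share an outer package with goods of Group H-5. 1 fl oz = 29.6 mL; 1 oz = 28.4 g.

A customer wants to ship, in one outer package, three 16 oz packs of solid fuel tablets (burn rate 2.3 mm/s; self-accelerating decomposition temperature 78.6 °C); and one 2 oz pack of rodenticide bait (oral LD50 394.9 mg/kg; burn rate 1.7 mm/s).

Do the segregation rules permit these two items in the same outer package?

No

Solid fuel tablets: burn rate 2.3 mm/s > 2 mm/s → Group H-4 (Flammable Solid).
Rodenticide bait: oral LD50 394.9 mg/kg < 500 mg/kg → Group H-5 (Toxic).
Group H-4 and Group H-5 may not share an outer package.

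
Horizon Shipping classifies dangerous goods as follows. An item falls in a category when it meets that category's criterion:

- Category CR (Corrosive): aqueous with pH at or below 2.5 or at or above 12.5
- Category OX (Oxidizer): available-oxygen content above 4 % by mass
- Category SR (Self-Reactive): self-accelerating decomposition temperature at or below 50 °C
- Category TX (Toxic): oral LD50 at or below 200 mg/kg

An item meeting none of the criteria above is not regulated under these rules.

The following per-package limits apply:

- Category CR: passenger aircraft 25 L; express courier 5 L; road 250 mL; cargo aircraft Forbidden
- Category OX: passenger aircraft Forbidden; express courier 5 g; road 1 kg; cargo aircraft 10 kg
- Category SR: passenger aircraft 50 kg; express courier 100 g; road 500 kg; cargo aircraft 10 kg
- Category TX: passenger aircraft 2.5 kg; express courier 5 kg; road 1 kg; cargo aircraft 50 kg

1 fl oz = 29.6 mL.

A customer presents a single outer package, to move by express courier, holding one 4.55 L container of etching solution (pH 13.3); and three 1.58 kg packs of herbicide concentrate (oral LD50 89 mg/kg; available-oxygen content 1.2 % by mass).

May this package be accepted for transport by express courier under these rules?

pH 13.3 meets the Category CR criterion (Corrosive), so the etching solution is Category CR.
The herbicide concentrate has oral LD50 89 mg/kg, which is ≤ 200 mg/kg, so it is Category TX (Toxic).
Category TX quantity: three 1.58 kg packs = 4.74 kg.
4.74 kg is within the express courier limit of 5 kg for Category TX.
Category CR quantity: 4.55 L.
That is within the Category CR express courier limit of 5 L.
Every hazard category is within its express courier limit and no segregation rule is violated.

Yes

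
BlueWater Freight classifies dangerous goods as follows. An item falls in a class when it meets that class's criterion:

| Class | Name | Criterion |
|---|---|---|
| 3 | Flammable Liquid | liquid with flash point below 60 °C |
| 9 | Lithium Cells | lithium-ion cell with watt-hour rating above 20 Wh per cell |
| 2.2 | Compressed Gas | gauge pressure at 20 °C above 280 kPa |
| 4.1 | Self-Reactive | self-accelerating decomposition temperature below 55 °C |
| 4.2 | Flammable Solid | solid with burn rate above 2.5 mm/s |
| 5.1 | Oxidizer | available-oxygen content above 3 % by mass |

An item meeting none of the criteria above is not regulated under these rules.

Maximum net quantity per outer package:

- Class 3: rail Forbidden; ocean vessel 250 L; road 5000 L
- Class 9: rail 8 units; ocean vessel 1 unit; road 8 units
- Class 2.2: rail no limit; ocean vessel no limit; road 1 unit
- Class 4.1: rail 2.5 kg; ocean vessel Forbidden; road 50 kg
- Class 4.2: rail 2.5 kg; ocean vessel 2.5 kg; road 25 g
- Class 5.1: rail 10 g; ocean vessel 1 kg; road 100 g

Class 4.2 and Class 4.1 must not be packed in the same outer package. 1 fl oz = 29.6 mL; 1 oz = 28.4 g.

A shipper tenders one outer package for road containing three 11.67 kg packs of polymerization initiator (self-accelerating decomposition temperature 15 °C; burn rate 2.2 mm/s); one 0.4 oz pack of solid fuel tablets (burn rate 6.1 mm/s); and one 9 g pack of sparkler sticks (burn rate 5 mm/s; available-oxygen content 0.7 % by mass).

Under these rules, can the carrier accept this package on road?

The polymerization initiator has self-accelerating decomposition temperature 15 °C, which is < 55 °C, so it is Class 4.1 (Self-Reactive).
Solid fuel tablets: burn rate 6.1 mm/s > 2.5 mm/s → Class 4.2 (Flammable Solid).
With burn rate 5 mm/s (> 2.5 mm/s), the sparkler sticks fall in Class 4.2.
Class 4.2 net quantity: (one 0.4 oz pack = 11.36 g) + 9 g = 20.36 g.
20.36 g is within the road limit of 25 g for Class 4.2.
Class 4.1 quantity: three 11.67 kg packs = 35.01 kg.
That is within the Class 4.1 road limit of 50 kg.
Class 4.2 and Class 4.1 may not share an outer package.

No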